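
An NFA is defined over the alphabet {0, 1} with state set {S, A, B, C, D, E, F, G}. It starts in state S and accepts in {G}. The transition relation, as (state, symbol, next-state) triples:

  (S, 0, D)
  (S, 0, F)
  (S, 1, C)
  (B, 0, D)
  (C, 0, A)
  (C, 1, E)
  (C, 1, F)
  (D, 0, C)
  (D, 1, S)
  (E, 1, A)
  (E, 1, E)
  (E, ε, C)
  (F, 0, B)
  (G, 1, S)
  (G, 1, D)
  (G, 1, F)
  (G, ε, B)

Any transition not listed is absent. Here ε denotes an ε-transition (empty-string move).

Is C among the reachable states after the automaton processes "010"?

Start in {S}.
Read '0': S→{D, F}; now {D, F}.
Read '1': D→{S}, F→∅; now {S}.
Read '0': S→{D, F}; now {D, F}.
State C is not in {D, F}.

No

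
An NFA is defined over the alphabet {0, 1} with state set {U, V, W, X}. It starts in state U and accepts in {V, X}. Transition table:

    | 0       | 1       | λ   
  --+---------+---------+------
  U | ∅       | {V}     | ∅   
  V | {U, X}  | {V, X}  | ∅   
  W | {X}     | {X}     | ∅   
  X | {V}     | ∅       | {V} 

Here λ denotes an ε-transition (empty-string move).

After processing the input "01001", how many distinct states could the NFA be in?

Start in {U}.
Read '0': {U} → ∅.
The set is empty and remains empty for the remaining 4 symbols.
That set has 0 states.

0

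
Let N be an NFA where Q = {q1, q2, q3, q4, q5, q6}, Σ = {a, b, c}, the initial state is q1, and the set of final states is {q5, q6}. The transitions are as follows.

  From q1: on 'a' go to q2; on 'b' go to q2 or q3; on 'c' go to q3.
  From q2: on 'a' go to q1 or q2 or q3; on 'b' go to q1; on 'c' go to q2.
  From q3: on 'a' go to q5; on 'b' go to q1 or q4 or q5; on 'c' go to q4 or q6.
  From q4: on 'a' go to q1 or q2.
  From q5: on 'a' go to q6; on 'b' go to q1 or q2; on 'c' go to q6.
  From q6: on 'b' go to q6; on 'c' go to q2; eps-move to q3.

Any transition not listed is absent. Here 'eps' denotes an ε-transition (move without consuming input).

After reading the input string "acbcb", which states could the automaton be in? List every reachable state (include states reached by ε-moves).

Start in {q1}.
Read 'a': q1→{q2}; now {q2}.
Read 'c': q2→{q2}; now {q2}.
Read 'b': q2→{q1}; now {q1}.
Read 'c': q1→{q3}; now {q3}.
Read 'b': q3→{q1, q4, q5}; now {q1, q4, q5}.

{q1, q4, q5}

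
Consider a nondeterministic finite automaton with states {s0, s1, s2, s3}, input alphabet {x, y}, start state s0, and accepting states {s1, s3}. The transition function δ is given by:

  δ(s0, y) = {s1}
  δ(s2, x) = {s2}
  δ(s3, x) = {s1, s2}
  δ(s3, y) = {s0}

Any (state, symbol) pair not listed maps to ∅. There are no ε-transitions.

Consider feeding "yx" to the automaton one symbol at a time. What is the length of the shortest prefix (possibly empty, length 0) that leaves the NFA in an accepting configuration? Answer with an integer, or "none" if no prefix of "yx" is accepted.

1

Start in {s0}.
Read 'y': s0→{s1}; now {s1}.
None of the earlier sets intersect F, but {s1} does.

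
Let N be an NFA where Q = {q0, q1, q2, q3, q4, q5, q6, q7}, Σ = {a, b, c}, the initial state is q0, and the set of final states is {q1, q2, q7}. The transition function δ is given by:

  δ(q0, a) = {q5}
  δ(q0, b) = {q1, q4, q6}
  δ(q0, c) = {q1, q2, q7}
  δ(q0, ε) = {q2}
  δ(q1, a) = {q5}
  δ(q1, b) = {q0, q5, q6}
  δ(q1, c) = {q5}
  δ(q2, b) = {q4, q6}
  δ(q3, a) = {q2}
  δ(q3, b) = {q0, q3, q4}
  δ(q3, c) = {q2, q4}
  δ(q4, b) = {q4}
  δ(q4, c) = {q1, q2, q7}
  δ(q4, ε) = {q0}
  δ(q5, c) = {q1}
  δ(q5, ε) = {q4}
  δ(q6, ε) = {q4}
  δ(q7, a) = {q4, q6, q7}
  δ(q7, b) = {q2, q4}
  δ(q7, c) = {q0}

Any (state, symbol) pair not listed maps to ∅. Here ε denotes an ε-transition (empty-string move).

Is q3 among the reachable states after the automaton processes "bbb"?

Start: ε-closure({q0}) = {q0, q2}.
Read 'b': {q0, q2} → {q0, q1, q2, q4, q6}.
Read 'b': {q0, q1, q2, q4, q6} → {q0, q1, q2, q4, q5, q6}.
Read 'b': {q0, q1, q2, q4, q5, q6} → {q0, q1, q2, q4, q5, q6}.
State q3 is not in {q0, q1, q2, q4, q5, q6}.

No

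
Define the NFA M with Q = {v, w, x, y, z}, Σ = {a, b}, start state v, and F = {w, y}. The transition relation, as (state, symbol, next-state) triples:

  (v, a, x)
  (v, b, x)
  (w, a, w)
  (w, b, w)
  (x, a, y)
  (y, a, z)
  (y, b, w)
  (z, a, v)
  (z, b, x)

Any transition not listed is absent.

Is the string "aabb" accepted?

Start in {v}.
Read 'a': v→{x}; now {x}.
Read 'a': x→{y}; now {y}.
Read 'b': y→{w}; now {w}.
Read 'b': w→{w}; now {w}.
The final set {w} contains the accepting state w.

Yes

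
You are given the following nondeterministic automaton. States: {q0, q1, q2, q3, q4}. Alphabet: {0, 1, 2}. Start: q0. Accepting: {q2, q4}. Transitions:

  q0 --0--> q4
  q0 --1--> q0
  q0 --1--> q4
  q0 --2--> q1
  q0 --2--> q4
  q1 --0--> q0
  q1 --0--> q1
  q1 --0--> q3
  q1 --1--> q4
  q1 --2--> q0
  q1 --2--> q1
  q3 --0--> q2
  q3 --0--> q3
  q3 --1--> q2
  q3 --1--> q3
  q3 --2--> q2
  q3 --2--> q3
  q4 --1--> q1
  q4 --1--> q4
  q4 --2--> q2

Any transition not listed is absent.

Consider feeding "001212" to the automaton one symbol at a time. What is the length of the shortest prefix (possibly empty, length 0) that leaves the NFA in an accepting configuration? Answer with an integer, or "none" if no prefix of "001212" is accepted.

1

Start in {q0}.
Read '0': {q0} → {q4}.
None of the earlier sets intersect F, but {q4} does.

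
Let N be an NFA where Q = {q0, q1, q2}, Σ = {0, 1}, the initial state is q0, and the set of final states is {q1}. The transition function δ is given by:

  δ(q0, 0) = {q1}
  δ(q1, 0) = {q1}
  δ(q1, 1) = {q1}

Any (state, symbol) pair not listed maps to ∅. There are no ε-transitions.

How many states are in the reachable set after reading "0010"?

1

Start in {q0}.
Read '0': {q0} → {q1}.
Read '0': {q1} → {q1}.
Read '1': {q1} → {q1}.
Read '0': {q1} → {q1}.
That set has 1 state.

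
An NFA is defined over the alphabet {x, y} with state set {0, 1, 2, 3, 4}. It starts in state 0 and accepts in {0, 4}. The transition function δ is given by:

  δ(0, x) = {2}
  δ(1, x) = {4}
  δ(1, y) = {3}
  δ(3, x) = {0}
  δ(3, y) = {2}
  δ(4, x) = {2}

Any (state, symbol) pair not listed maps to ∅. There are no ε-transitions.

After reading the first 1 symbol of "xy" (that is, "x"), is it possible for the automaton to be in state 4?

No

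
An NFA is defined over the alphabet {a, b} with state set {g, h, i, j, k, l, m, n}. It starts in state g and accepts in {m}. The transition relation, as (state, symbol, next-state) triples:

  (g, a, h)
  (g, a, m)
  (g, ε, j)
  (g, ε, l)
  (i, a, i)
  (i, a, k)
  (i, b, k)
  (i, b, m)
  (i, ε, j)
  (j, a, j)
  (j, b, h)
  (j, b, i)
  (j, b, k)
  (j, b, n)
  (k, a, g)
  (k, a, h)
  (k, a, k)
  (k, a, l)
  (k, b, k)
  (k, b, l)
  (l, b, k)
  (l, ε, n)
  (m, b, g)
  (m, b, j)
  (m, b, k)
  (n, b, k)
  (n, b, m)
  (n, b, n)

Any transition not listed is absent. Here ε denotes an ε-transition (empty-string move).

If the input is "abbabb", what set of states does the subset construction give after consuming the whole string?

{g, h, i, j, k, l, m, n}

Start: ε-closure({g}) = {g, j, l, n}.
Read 'a': g→{h, m}, j→{j}, l→∅, n→∅; now {h, j, m}.
Read 'b': h→∅, j→{h, i, k, n}, m→{g, j, k}; union {g, h, i, j, k, n}; ε-closure = {g, h, i, j, k, l, n}.
Read 'b': g→∅, h→∅, i→{k, m}, j→{h, i, k, n}, k→{k, l}, l→{k}, n→{k, m, n}; union {h, i, k, l, m, n}; ε-closure = {h, i, j, k, l, m, n}.
Read 'a': h→∅, i→{i, k}, j→{j}, k→{g, h, k, l}, l→∅, m→∅, n→∅; union {g, h, i, j, k, l}; ε-closure = {g, h, i, j, k, l, n}.
Read 'b': g→∅, h→∅, i→{k, m}, j→{h, i, k, n}, k→{k, l}, l→{k}, n→{k, m, n}; union {h, i, k, l, m, n}; ε-closure = {h, i, j, k, l, m, n}.
Read 'b': h→∅, i→{k, m}, j→{h, i, k, n}, k→{k, l}, l→{k}, m→{g, j, k}, n→{k, m, n}; now {g, h, i, j, k, l, m, n}.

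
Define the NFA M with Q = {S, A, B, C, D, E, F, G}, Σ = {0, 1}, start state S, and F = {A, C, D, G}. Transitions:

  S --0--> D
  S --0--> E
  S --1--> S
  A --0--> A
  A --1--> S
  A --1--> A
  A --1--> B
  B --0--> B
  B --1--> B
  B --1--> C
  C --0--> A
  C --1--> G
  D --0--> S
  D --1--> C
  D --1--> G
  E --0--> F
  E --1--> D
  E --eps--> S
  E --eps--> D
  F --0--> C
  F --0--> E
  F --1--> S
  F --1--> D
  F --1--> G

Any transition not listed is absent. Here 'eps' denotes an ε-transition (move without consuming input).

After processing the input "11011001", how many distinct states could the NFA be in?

6

Start in {S}.
Read '1': S→{S}; now {S}.
Read '1': S→{S}; now {S}.
Read '0': S→{D, E}; union {D, E}; ε-closure = {S, D, E}.
Read '1': S→{S}, D→{C, G}, E→{D}; now {S, C, D, G}.
Read '1': S→{S}, C→{G}, D→{C, G}, G→∅; now {S, C, G}.
Read '0': S→{D, E}, C→{A}, G→∅; union {A, D, E}; ε-closure = {S, A, D, E}.
Read '0': S→{D, E}, A→{A}, D→{S}, E→{F}; now {S, A, D, E, F}.
Read '1': S→{S}, A→{S, A, B}, D→{C, G}, E→{D}, F→{S, D, G}; now {S, A, B, C, D, G}.
That set has 6 states.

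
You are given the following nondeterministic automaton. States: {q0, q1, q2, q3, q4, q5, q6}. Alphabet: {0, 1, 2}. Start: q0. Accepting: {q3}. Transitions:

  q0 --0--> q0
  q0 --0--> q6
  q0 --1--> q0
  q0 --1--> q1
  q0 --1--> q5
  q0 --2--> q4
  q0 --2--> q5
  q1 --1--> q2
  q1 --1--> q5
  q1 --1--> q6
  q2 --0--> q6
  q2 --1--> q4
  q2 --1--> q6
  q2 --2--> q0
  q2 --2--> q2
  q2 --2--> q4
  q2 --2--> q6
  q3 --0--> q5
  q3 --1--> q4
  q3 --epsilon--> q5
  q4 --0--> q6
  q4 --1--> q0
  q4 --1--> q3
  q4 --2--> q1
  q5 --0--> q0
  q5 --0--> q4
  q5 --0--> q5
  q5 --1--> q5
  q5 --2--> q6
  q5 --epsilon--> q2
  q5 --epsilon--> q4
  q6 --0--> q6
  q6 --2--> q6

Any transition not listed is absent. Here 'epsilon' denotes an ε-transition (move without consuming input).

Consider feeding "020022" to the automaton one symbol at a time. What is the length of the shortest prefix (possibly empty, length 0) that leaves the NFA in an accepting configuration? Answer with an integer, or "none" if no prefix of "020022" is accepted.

Start in {q0}.
Read '0': q0→{q0, q6}; now {q0, q6}.
Read '2': q0→{q4, q5}, q6→{q6}; union {q4, q5, q6}; ε-closure = {q2, q4, q5, q6}.
Read '0': q2→{q6}, q4→{q6}, q5→{q0, q4, q5}, q6→{q6}; union {q0, q4, q5, q6}; ε-closure = {q0, q2, q4, q5, q6}.
Read '0': q0→{q0, q6}, q2→{q6}, q4→{q6}, q5→{q0, q4, q5}, q6→{q6}; union {q0, q4, q5, q6}; ε-closure = {q0, q2, q4, q5, q6}.
Read '2': q0→{q4, q5}, q2→{q0, q2, q4, q6}, q4→{q1}, q5→{q6}, q6→{q6}; now {q0, q1, q2, q4, q5, q6}.
Read '2': q0→{q4, q5}, q1→∅, q2→{q0, q2, q4, q6}, q4→{q1}, q5→{q6}, q6→{q6}; now {q0, q1, q2, q4, q5, q6}.
No reachable set along the way intersects F.

none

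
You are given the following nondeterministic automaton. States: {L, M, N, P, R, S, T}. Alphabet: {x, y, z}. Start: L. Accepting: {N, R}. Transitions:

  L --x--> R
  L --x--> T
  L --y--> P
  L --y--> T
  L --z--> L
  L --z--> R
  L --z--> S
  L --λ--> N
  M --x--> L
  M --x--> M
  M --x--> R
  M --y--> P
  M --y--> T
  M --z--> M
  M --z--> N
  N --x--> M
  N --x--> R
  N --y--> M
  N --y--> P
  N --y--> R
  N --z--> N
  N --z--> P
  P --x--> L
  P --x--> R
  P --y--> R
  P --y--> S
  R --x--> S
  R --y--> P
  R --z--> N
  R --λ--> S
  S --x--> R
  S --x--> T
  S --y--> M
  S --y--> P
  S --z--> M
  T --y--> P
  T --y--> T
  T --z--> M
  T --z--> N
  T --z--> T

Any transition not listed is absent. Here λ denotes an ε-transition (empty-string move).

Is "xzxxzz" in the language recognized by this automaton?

Yes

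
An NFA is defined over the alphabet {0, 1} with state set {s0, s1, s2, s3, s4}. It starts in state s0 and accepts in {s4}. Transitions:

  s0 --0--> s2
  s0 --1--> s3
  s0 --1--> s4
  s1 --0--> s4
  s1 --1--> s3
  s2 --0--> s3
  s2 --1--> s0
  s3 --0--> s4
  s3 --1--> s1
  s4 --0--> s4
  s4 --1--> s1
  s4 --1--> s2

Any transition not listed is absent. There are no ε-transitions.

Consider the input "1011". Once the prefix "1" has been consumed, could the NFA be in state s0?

No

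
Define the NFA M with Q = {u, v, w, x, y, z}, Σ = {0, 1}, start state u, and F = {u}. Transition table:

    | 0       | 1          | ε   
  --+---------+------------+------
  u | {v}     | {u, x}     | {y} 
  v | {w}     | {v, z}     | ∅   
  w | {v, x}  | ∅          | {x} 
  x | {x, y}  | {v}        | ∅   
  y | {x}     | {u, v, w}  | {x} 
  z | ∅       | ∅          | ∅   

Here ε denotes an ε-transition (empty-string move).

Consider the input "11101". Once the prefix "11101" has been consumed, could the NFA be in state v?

Start: ε-closure({u}) = {u, x, y}.
Read '1': {u, x, y} → {u, v, w, x, y}.
Read '1': {u, v, w, x, y} → {u, v, w, x, y, z}.
Read '1': {u, v, w, x, y, z} → {u, v, w, x, y, z}.
Read '0': {u, v, w, x, y, z} → {v, w, x, y}.
Read '1': {v, w, x, y} → {u, v, w, x, y, z}.
State v is in {u, v, w, x, y, z}.

Yes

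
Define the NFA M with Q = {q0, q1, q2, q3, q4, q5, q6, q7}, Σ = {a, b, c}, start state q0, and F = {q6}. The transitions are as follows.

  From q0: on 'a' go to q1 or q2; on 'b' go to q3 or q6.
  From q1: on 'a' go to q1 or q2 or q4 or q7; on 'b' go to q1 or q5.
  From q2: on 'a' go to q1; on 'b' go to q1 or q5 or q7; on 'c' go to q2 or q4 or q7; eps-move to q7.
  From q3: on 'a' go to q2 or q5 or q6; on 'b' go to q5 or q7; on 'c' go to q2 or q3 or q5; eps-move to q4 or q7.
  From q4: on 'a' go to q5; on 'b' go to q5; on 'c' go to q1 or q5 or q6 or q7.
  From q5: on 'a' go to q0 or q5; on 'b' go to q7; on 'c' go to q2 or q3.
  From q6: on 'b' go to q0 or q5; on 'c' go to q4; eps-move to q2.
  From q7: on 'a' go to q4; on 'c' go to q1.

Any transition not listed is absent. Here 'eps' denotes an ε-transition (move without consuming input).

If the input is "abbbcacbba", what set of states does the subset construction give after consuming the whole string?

Start in {q0}.
Read 'a': q0→{q1, q2}; union {q1, q2}; ε-closure = {q1, q2, q7}.
Read 'b': q1→{q1, q5}, q2→{q1, q5, q7}, q7→∅; now {q1, q5, q7}.
Read 'b': q1→{q1, q5}, q5→{q7}, q7→∅; now {q1, q5, q7}.
Read 'b': q1→{q1, q5}, q5→{q7}, q7→∅; now {q1, q5, q7}.
Read 'c': q1→∅, q5→{q2, q3}, q7→{q1}; union {q1, q2, q3}; ε-closure = {q1, q2, q3, q4, q7}.
Read 'a': q1→{q1, q2, q4, q7}, q2→{q1}, q3→{q2, q5, q6}, q4→{q5}, q7→{q4}; now {q1, q2, q4, q5, q6, q7}.
Read 'c': q1→∅, q2→{q2, q4, q7}, q4→{q1, q5, q6, q7}, q5→{q2, q3}, q6→{q4}, q7→{q1}; now {q1, q2, q3, q4, q5, q6, q7}.
Read 'b': q1→{q1, q5}, q2→{q1, q5, q7}, q3→{q5, q7}, q4→{q5}, q5→{q7}, q6→{q0, q5}, q7→∅; now {q0, q1, q5, q7}.
Read 'b': q0→{q3, q6}, q1→{q1, q5}, q5→{q7}, q7→∅; union {q1, q3, q5, q6, q7}; ε-closure = {q1, q2, q3, q4, q5, q6, q7}.
Read 'a': q1→{q1, q2, q4, q7}, q2→{q1}, q3→{q2, q5, q6}, q4→{q5}, q5→{q0, q5}, q6→∅, q7→{q4}; now {q0, q1, q2, q4, q5, q6, q7}.

{q0, q1, q2, q4, q5, q6, q7}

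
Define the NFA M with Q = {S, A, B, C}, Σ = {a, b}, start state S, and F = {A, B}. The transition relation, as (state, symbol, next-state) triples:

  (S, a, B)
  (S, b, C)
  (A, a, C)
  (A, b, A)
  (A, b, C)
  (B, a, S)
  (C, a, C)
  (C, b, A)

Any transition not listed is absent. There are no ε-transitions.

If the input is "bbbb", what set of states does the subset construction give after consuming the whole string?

Start in {S}.
Read 'b': S→{C}; now {C}.
Read 'b': C→{A}; now {A}.
Read 'b': A→{A, C}; now {A, C}.
Read 'b': A→{A, C}, C→{A}; now {A, C}.

{A, C}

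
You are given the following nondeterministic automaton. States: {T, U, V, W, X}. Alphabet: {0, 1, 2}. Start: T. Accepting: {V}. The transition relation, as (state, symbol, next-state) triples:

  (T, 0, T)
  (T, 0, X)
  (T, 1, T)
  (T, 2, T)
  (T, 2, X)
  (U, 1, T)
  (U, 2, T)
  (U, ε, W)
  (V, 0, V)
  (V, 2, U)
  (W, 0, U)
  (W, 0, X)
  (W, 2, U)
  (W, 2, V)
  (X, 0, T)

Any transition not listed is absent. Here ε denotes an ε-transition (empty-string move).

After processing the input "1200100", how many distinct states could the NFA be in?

2

Start in {T}.
Read '1': T→{T}; now {T}.
Read '2': T→{T, X}; now {T, X}.
Read '0': T→{T, X}, X→{T}; now {T, X}.
Read '0': T→{T, X}, X→{T}; now {T, X}.
Read '1': T→{T}, X→∅; now {T}.
Read '0': T→{T, X}; now {T, X}.
Read '0': T→{T, X}, X→{T}; now {T, X}.
That set has 2 states.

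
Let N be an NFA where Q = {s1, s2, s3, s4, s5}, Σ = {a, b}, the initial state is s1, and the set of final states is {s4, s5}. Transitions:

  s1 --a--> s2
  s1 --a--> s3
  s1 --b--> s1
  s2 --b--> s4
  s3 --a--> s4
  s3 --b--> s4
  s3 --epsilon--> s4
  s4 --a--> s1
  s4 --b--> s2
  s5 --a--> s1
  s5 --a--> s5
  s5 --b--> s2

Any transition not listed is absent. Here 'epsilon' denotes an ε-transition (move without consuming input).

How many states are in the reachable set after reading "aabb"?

2

Start in {s1}.
Read 'a': s1→{s2, s3}; union {s2, s3}; ε-closure = {s2, s3, s4}.
Read 'a': s2→∅, s3→{s4}, s4→{s1}; now {s1, s4}.
Read 'b': s1→{s1}, s4→{s2}; now {s1, s2}.
Read 'b': s1→{s1}, s2→{s4}; now {s1, s4}.
That set has 2 states.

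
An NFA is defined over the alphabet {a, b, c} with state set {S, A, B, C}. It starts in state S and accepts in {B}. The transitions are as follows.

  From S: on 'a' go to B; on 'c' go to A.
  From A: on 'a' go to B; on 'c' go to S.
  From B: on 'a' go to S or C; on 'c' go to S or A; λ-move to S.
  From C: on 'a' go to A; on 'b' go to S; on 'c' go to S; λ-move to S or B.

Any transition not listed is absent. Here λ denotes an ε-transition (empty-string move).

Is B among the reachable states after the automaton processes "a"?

Yes

Start in {S}.
Read 'a': S→{B}; union {B}; ε-closure = {S, B}.
State B is in {S, B}.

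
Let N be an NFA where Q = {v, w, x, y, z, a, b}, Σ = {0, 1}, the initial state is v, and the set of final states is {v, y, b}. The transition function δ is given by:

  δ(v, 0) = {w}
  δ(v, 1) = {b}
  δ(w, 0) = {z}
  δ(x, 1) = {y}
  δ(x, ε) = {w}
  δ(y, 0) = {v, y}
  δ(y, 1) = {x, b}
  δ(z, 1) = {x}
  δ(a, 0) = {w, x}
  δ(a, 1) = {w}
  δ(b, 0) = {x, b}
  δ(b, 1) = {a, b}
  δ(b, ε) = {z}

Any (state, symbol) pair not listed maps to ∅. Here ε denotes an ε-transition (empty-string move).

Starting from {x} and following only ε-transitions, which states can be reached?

Begin with {x}.
ε-move x → w; add w.

{w, x}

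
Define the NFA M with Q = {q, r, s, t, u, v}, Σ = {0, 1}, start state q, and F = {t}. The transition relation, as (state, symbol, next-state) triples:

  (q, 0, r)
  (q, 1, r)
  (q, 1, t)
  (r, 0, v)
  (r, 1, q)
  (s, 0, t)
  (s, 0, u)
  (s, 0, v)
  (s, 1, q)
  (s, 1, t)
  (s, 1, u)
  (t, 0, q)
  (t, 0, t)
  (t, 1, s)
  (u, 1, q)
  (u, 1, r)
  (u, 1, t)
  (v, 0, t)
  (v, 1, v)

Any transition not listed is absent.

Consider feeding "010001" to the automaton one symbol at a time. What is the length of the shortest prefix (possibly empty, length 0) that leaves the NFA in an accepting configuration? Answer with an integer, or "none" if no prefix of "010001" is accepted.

5

Start in {q}.
Read '0': q→{r}; now {r}.
Read '1': r→{q}; now {q}.
Read '0': q→{r}; now {r}.
Read '0': r→{v}; now {v}.
Read '0': v→{t}; now {t}.
None of the earlier sets intersect F, but {t} does.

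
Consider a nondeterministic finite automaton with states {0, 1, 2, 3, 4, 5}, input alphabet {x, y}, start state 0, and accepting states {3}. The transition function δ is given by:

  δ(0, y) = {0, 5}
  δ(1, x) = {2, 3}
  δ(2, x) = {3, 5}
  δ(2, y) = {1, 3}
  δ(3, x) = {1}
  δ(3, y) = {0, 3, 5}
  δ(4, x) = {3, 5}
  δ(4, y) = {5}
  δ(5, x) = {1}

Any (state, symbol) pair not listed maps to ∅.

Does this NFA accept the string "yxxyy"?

Start in {0}.
Read 'y': 0→{0, 5}; now {0, 5}.
Read 'x': 0→∅, 5→{1}; now {1}.
Read 'x': 1→{2, 3}; now {2, 3}.
Read 'y': 2→{1, 3}, 3→{0, 3, 5}; now {0, 1, 3, 5}.
Read 'y': 0→{0, 5}, 1→∅, 3→{0, 3, 5}, 5→∅; now {0, 3, 5}.
The final set {0, 3, 5} contains the accepting state 3.

Yes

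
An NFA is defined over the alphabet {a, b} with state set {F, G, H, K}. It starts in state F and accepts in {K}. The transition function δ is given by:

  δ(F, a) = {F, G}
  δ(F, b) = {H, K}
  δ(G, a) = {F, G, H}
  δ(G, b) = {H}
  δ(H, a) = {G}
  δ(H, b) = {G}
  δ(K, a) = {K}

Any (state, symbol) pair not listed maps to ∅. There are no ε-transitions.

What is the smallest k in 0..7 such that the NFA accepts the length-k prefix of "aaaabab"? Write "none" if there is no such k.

Start in {F}.
Read 'a': F→{F, G}; now {F, G}.
Read 'a': F→{F, G}, G→{F, G, H}; now {F, G, H}.
Read 'a': F→{F, G}, G→{F, G, H}, H→{G}; now {F, G, H}.
Read 'a': F→{F, G}, G→{F, G, H}, H→{G}; now {F, G, H}.
Read 'b': F→{H, K}, G→{H}, H→{G}; now {G, H, K}.
None of the earlier sets intersect F, but {G, H, K} does.

5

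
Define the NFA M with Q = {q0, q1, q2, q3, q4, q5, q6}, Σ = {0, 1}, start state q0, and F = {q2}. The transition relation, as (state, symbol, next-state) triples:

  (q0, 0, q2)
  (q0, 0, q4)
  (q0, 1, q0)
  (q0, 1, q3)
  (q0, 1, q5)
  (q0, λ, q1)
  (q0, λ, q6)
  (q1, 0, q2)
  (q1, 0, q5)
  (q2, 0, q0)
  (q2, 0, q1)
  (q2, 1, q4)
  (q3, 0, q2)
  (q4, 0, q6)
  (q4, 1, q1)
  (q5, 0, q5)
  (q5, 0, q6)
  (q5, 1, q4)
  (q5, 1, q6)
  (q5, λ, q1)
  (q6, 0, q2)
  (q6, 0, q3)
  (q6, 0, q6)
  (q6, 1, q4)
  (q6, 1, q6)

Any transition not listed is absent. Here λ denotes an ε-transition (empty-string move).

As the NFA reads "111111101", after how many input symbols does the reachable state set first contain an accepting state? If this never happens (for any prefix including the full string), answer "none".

Start: ε-closure({q0}) = {q0, q1, q6}.
Read '1': {q0, q1, q6} → {q0, q1, q3, q4, q5, q6}.
Read '1': {q0, q1, q3, q4, q5, q6} → {q0, q1, q3, q4, q5, q6}.
Read '1': {q0, q1, q3, q4, q5, q6} → {q0, q1, q3, q4, q5, q6}.
Read '1': {q0, q1, q3, q4, q5, q6} → {q0, q1, q3, q4, q5, q6}.
Read '1': {q0, q1, q3, q4, q5, q6} → {q0, q1, q3, q4, q5, q6}.
Read '1': {q0, q1, q3, q4, q5, q6} → {q0, q1, q3, q4, q5, q6}.
Read '1': {q0, q1, q3, q4, q5, q6} → {q0, q1, q3, q4, q5, q6}.
Read '0': {q0, q1, q3, q4, q5, q6} → {q1, q2, q3, q4, q5, q6}.
None of the earlier sets intersect F, but {q1, q2, q3, q4, q5, q6} does.

8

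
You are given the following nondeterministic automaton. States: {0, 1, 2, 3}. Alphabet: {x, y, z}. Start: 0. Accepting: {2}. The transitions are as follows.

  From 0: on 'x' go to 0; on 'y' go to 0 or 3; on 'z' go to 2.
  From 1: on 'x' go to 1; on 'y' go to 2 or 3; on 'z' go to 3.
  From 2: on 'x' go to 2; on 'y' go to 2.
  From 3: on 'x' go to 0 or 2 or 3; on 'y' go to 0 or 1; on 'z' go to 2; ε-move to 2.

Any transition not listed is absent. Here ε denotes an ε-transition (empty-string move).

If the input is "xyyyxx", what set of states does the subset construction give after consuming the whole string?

{0, 1, 2, 3}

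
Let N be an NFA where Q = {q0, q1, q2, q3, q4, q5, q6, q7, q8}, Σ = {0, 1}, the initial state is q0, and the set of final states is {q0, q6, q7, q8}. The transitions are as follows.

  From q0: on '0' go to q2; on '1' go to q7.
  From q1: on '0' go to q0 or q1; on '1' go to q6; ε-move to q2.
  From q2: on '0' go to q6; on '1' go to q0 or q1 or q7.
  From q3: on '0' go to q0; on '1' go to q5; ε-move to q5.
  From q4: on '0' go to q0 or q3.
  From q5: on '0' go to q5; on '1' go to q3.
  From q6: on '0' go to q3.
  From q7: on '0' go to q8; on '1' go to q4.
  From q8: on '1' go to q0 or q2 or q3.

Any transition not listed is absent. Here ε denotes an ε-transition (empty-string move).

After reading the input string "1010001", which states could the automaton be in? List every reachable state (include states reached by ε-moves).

Start in {q0}.
Read '1': {q0} → {q7}.
Read '0': {q7} → {q8}.
Read '1': {q8} → {q0, q2, q3, q5}.
Read '0': {q0, q2, q3, q5} → {q0, q2, q5, q6}.
Read '0': {q0, q2, q5, q6} → {q2, q3, q5, q6}.
Read '0': {q2, q3, q5, q6} → {q0, q3, q5, q6}.
Read '1': {q0, q3, q5, q6} → {q3, q5, q7}.

{q3, q5, q7}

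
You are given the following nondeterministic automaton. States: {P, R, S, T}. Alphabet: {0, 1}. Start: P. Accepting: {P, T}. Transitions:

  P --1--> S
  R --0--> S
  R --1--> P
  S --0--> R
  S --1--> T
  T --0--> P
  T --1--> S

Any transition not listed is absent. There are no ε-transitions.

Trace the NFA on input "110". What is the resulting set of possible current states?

Start in {P}.
Read '1': {P} → {S}.
Read '1': {S} → {T}.
Read '0': {T} → {P}.

{P}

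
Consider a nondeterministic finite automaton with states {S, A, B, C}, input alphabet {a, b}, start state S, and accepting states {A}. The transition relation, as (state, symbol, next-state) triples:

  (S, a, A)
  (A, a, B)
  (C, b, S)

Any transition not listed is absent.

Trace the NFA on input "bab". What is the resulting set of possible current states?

∅

Start in {S}.
Read 'b': {S} → ∅.
The set is empty and remains empty for the remaining 2 symbols.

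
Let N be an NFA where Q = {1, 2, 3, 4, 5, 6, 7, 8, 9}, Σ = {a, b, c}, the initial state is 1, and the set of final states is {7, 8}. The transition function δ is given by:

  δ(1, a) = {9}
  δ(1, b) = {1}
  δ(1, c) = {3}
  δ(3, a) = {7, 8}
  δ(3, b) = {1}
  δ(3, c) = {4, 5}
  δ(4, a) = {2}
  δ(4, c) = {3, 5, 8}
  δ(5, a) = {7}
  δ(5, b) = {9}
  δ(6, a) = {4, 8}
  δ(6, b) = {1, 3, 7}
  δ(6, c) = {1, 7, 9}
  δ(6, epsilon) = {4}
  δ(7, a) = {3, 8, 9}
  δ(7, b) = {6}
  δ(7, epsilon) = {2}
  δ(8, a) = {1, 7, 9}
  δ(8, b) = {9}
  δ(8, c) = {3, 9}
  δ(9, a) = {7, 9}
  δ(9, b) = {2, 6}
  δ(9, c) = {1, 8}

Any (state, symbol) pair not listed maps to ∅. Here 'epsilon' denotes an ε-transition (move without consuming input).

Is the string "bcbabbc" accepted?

No

Start in {1}.
Read 'b': {1} → {1}.
Read 'c': {1} → {3}.
Read 'b': {3} → {1}.
Read 'a': {1} → {9}.
Read 'b': {9} → {2, 4, 6}.
Read 'b': {2, 4, 6} → {1, 2, 3, 7}.
Read 'c': {1, 2, 3, 7} → {3, 4, 5}.
The final set {3, 4, 5} contains no accepting state.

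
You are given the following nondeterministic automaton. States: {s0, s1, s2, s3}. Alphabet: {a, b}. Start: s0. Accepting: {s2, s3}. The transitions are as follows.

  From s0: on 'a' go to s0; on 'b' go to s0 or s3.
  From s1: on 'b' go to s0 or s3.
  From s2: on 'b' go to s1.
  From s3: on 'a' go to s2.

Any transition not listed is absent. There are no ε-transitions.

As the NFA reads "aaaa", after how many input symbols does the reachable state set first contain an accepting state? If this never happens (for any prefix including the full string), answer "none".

none

Start in {s0}.
Read 'a': s0→{s0}; now {s0}.
Read 'a': s0→{s0}; now {s0}.
Read 'a': s0→{s0}; now {s0}.
Read 'a': s0→{s0}; now {s0}.
No reachable set along the way intersects F.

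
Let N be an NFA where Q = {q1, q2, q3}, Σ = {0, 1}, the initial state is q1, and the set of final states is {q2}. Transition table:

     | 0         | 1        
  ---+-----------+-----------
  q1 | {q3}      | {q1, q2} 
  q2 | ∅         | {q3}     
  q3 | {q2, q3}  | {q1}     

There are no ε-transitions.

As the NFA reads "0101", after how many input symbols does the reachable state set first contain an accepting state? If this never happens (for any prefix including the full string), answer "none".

Start in {q1}.
Read '0': q1→{q3}; now {q3}.
Read '1': q3→{q1}; now {q1}.
Read '0': q1→{q3}; now {q3}.
Read '1': q3→{q1}; now {q1}.
No reachable set along the way intersects F.

none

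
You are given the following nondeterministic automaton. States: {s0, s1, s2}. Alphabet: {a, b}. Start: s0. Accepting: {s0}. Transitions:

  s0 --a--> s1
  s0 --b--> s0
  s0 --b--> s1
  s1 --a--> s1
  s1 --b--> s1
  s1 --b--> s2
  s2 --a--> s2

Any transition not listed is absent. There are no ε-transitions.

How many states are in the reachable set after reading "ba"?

1

Start in {s0}.
Read 'b': {s0} → {s0, s1}.
Read 'a': {s0, s1} → {s1}.
That set has 1 state.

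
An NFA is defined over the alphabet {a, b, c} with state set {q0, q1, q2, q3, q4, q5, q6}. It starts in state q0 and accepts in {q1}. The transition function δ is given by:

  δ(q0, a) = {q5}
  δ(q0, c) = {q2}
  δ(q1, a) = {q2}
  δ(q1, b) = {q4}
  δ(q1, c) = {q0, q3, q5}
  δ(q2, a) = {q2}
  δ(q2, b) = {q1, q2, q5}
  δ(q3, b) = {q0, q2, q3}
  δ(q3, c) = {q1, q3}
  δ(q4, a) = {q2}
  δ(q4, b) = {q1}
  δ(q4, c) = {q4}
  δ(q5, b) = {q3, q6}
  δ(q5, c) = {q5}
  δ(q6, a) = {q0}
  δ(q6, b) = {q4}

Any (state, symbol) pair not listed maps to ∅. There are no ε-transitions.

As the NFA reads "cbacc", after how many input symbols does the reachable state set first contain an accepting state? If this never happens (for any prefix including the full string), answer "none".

2

Start in {q0}.
Read 'c': q0→{q2}; now {q2}.
Read 'b': q2→{q1, q2, q5}; now {q1, q2, q5}.
None of the earlier sets intersect F, but {q1, q2, q5} does.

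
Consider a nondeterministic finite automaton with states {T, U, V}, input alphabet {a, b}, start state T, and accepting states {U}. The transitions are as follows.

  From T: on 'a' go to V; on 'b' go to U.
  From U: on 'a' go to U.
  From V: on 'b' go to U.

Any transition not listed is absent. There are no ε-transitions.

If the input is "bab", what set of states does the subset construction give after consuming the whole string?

∅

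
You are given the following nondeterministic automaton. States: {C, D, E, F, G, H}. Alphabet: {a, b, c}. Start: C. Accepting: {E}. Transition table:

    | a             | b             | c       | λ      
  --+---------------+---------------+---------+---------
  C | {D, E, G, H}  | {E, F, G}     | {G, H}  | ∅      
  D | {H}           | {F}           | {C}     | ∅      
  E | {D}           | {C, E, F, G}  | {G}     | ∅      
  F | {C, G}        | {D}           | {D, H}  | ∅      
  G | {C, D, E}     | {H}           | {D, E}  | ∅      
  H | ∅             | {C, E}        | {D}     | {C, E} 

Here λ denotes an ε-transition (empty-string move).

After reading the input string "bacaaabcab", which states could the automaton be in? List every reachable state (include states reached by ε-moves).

{C, E, F, G, H}

Start in {C}.
Read 'b': C→{E, F, G}; now {E, F, G}.
Read 'a': E→{D}, F→{C, G}, G→{C, D, E}; now {C, D, E, G}.
Read 'c': C→{G, H}, D→{C}, E→{G}, G→{D, E}; now {C, D, E, G, H}.
Read 'a': C→{D, E, G, H}, D→{H}, E→{D}, G→{C, D, E}, H→∅; now {C, D, E, G, H}.
Read 'a': C→{D, E, G, H}, D→{H}, E→{D}, G→{C, D, E}, H→∅; now {C, D, E, G, H}.
Read 'a': C→{D, E, G, H}, D→{H}, E→{D}, G→{C, D, E}, H→∅; now {C, D, E, G, H}.
Read 'b': C→{E, F, G}, D→{F}, E→{C, E, F, G}, G→{H}, H→{C, E}; now {C, E, F, G, H}.
Read 'c': C→{G, H}, E→{G}, F→{D, H}, G→{D, E}, H→{D}; union {D, E, G, H}; ε-closure = {C, D, E, G, H}.
Read 'a': C→{D, E, G, H}, D→{H}, E→{D}, G→{C, D, E}, H→∅; now {C, D, E, G, H}.
Read 'b': C→{E, F, G}, D→{F}, E→{C, E, F, G}, G→{H}, H→{C, E}; now {C, E, F, G, H}.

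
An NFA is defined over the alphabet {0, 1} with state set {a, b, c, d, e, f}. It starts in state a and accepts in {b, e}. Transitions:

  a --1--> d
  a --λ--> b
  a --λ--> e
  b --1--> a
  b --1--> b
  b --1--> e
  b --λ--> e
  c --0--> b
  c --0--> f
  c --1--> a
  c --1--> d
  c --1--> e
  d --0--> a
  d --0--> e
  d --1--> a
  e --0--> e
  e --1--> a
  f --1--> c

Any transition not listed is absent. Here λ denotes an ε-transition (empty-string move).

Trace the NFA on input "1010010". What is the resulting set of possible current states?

{e}

Start: ε-closure({a}) = {a, b, e}.
Read '1': a→{d}, b→{a, b, e}, e→{a}; now {a, b, d, e}.
Read '0': a→∅, b→∅, d→{a, e}, e→{e}; union {a, e}; ε-closure = {a, b, e}.
Read '1': a→{d}, b→{a, b, e}, e→{a}; now {a, b, d, e}.
Read '0': a→∅, b→∅, d→{a, e}, e→{e}; union {a, e}; ε-closure = {a, b, e}.
Read '0': a→∅, b→∅, e→{e}; now {e}.
Read '1': e→{a}; union {a}; ε-closure = {a, b, e}.
Read '0': a→∅, b→∅, e→{e}; now {e}.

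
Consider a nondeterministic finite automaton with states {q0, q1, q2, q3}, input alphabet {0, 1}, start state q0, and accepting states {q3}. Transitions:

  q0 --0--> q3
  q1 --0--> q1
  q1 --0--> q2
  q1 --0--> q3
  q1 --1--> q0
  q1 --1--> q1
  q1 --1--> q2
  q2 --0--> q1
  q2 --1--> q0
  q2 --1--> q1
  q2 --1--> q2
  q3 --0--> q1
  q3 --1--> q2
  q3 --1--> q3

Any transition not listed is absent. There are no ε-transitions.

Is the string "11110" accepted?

Start in {q0}.
Read '1': q0→∅; now ∅.
The set is empty and remains empty for the remaining 4 symbols.
The final set ∅ contains no accepting state.

No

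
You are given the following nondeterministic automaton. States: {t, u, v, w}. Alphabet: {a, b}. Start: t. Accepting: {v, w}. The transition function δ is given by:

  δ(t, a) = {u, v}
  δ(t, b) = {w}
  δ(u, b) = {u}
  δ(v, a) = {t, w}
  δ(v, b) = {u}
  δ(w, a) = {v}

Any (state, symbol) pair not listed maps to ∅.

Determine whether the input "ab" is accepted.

Start in {t}.
Read 'a': {t} → {u, v}.
Read 'b': {u, v} → {u}.
The final set {u} contains no accepting state.

No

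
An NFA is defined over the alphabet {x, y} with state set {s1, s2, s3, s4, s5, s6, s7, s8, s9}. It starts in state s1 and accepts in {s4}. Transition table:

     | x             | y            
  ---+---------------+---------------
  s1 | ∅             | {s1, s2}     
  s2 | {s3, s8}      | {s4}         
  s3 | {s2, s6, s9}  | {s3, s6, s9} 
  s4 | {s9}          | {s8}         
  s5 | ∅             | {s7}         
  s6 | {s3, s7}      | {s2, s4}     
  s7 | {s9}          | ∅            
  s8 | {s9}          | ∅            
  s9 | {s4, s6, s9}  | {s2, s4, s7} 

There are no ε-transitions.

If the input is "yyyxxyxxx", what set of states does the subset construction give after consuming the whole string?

{s3, s4, s6, s7, s8, s9}

Start in {s1}.
Read 'y': s1→{s1, s2}; now {s1, s2}.
Read 'y': s1→{s1, s2}, s2→{s4}; now {s1, s2, s4}.
Read 'y': s1→{s1, s2}, s2→{s4}, s4→{s8}; now {s1, s2, s4, s8}.
Read 'x': s1→∅, s2→{s3, s8}, s4→{s9}, s8→{s9}; now {s3, s8, s9}.
Read 'x': s3→{s2, s6, s9}, s8→{s9}, s9→{s4, s6, s9}; now {s2, s4, s6, s9}.
Read 'y': s2→{s4}, s4→{s8}, s6→{s2, s4}, s9→{s2, s4, s7}; now {s2, s4, s7, s8}.
Read 'x': s2→{s3, s8}, s4→{s9}, s7→{s9}, s8→{s9}; now {s3, s8, s9}.
Read 'x': s3→{s2, s6, s9}, s8→{s9}, s9→{s4, s6, s9}; now {s2, s4, s6, s9}.
Read 'x': s2→{s3, s8}, s4→{s9}, s6→{s3, s7}, s9→{s4, s6, s9}; now {s3, s4, s6, s7, s8, s9}.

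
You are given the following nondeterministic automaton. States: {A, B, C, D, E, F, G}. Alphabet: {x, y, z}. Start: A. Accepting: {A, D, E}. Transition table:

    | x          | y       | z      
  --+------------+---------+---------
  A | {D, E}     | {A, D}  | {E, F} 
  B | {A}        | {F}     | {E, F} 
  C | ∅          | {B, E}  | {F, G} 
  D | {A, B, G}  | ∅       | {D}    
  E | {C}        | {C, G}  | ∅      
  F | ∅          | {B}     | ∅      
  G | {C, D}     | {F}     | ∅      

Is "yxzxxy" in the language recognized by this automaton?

Start in {A}.
Read 'y': A→{A, D}; now {A, D}.
Read 'x': A→{D, E}, D→{A, B, G}; now {A, B, D, E, G}.
Read 'z': A→{E, F}, B→{E, F}, D→{D}, E→∅, G→∅; now {D, E, F}.
Read 'x': D→{A, B, G}, E→{C}, F→∅; now {A, B, C, G}.
Read 'x': A→{D, E}, B→{A}, C→∅, G→{C, D}; now {A, C, D, E}.
Read 'y': A→{A, D}, C→{B, E}, D→∅, E→{C, G}; now {A, B, C, D, E, G}.
The final set {A, B, C, D, E, G} contains the accepting states A, D, E.

Yes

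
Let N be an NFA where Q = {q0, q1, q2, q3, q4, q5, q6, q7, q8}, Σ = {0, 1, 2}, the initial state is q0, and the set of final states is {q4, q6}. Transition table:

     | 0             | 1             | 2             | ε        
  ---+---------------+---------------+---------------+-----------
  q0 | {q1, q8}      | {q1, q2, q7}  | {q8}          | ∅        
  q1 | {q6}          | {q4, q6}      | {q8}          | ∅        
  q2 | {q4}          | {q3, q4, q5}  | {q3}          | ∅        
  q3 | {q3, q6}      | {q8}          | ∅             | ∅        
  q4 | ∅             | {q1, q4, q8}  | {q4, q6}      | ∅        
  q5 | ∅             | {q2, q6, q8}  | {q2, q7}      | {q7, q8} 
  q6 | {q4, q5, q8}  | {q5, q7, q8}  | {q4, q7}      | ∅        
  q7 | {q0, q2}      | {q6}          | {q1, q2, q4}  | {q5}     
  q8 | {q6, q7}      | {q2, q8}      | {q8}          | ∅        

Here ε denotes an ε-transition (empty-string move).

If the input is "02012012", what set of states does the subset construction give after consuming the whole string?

Start in {q0}.
Read '0': {q0} → {q1, q8}.
Read '2': {q1, q8} → {q8}.
Read '0': {q8} → {q5, q6, q7, q8}.
Read '1': {q5, q6, q7, q8} → {q2, q5, q6, q7, q8}.
Read '2': {q2, q5, q6, q7, q8} → {q1, q2, q3, q4, q5, q7, q8}.
Read '0': {q1, q2, q3, q4, q5, q7, q8} → {q0, q2, q3, q4, q5, q6, q7, q8}.
Read '1': {q0, q2, q3, q4, q5, q6, q7, q8} → {q1, q2, q3, q4, q5, q6, q7, q8}.
Read '2': {q1, q2, q3, q4, q5, q6, q7, q8} → {q1, q2, q3, q4, q5, q6, q7, q8}.

{q1, q2, q3, q4, q5, q6, q7, q8}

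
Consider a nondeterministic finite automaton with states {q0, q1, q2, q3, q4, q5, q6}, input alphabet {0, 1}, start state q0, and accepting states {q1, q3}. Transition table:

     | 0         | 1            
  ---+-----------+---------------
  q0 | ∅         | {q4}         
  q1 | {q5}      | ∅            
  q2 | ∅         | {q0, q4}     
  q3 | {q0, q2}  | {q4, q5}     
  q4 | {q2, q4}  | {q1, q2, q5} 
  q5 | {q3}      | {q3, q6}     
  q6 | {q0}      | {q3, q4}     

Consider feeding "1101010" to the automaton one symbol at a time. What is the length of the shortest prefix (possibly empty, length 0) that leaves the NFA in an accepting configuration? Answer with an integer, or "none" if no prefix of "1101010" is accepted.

Start in {q0}.
Read '1': {q0} → {q4}.
Read '1': {q4} → {q1, q2, q5}.
None of the earlier sets intersect F, but {q1, q2, q5} does.

2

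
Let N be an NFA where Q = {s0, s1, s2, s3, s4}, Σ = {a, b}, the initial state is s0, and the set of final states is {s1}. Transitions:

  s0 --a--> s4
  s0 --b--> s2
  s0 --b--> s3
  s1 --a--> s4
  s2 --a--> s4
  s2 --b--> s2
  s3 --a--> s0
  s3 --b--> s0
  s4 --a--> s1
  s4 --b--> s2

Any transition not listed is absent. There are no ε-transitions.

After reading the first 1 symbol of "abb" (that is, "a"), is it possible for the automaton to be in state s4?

Yes

Start in {s0}.
Read 'a': s0→{s4}; now {s4}.
State s4 is in {s4}.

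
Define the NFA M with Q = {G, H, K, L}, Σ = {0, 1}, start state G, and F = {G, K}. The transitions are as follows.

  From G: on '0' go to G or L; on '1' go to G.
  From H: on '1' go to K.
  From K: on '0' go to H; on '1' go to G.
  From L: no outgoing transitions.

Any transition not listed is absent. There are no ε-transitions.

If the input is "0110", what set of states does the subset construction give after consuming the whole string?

Start in {G}.
Read '0': G→{G, L}; now {G, L}.
Read '1': G→{G}, L→∅; now {G}.
Read '1': G→{G}; now {G}.
Read '0': G→{G, L}; now {G, L}.

{G, L}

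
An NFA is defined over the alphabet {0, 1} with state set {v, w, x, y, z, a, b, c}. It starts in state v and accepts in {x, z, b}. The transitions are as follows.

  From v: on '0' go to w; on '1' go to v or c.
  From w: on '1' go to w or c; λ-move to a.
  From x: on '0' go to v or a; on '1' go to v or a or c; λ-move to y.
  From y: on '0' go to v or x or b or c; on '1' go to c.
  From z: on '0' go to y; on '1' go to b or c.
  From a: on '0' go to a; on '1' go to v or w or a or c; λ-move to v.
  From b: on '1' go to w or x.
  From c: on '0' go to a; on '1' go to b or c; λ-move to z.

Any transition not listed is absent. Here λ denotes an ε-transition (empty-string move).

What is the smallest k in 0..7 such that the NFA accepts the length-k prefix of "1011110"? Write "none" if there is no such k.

Start in {v}.
Read '1': {v} → {v, z, c}.
None of the earlier sets intersect F, but {v, z, c} does.

1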